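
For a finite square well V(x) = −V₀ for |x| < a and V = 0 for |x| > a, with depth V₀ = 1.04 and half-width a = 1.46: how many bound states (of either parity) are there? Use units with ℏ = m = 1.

Define the well-strength parameter z₀ = (a/ℏ)√(2mV₀) = 1.46 × √(2·1·1.04) = 2.106.
A new bound state (alternating even/odd) appears each time z₀ passes a multiple of π/2, so N = ⌊2z₀/π⌋ + 1 = ⌊1.340⌋ + 1 = 2.

N = 2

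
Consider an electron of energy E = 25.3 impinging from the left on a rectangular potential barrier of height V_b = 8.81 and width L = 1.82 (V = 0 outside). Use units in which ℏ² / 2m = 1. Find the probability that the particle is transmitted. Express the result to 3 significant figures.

T = 0.964

Above the barrier the interior wavenumber is k₂ = √(2m(E − V_b))/ℏ = 4.061, giving phase k₂L = 7.391.
T = [1 + V_b² sin²(k₂L) / (4E(E − V_b))]⁻¹ = 1/1.037 = 0.964.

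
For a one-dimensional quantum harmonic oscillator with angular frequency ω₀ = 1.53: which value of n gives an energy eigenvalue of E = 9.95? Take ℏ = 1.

n = 6

Invert E_n = (n + ½)ℏω₀: n = E/ℏω₀ − ½ = 6.003, so n = 6.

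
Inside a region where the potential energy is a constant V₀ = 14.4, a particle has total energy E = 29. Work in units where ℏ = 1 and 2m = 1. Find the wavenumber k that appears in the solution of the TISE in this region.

With E > V₀ the solution is oscillatory, ψ ∝ e^{±ikx} with k = √(2m(E − V₀))/ℏ.
k = √(2 × 0.5 × 14.6) = 3.821.

k = 3.82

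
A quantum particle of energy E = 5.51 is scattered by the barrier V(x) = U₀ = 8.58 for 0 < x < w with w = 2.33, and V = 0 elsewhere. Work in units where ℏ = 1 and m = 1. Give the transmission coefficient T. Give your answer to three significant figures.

Since E < U₀ the interior solution is evanescent with decay constant κ = √(2m(U₀ − E))/ℏ = 2.478.
κw = 5.774, sinh(κw) = 160.8.
Matching ψ, ψ′ at both faces gives T = [1 + U₀² sinh²(κw) / (4E(U₀ − E))]⁻¹ = 1/28140 = 0.0000355.

T = 0.0000355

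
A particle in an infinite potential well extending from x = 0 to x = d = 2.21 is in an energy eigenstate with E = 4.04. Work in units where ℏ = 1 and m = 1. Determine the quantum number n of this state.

From E_n = n²π²ℏ²/(2md²) invert to n = √(2md²E)/(πℏ).
n = (2.21/π) × √(2 × 1 × 4.04) = 2.000 → n = 2.

n = 2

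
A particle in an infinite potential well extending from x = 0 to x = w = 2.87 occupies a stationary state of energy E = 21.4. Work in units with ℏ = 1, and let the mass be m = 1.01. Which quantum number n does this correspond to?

n = 6

From E_n = n²π²ℏ²/(2mw²) invert to n = √(2mw²E)/(πℏ).
n = (2.87/π) × √(2 × 1.01 × 21.4) = 6.006 → n = 6.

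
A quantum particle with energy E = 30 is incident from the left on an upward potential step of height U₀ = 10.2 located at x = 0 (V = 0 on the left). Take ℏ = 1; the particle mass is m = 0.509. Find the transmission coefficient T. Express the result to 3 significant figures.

T = 0.989

The wavenumbers are k₁ = √(2mE)/ℏ = 5.526 on the left and k₂ = √(2m(E − U₀))/ℏ = 4.490 on the right.
Matching ψ and ψ′ at x = 0 gives r = (k₁ − k₂)/(k₁ + k₂), so R = r² = 0.01071 and T = 1 − R = 0.9893.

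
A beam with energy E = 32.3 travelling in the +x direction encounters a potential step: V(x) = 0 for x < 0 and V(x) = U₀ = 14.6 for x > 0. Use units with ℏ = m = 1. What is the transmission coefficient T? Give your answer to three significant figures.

On each side the TISE gives plane waves with k = √(2m(E − V))/ℏ: k₁ = √(2·1·32.3) = 8.037, k₂ = √(2·1·17.7) = 5.950.
Matching ψ and ψ′ at x = 0 gives r = (k₁ − k₂)/(k₁ + k₂), so R = r² = 0.02228 and T = 1 − R = 0.9777.

T = 0.978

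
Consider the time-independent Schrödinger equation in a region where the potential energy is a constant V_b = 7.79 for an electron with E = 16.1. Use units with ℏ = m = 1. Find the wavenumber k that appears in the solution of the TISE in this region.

With E > V_b the solution is oscillatory, ψ ∝ e^{±ikx} with k = √(2m(E − V_b))/ℏ.
k = √(2 × 1 × 8.31) = 4.077.

k = 4.08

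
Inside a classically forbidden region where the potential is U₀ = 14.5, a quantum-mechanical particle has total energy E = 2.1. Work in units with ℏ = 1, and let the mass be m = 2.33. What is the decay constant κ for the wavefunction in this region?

κ = 7.60

Since E < U₀ the TISE in this region is ψ'' = κ²ψ with κ = √(2m(U₀ − E))/ℏ.
κ = √(2 × 2.33 × 12.4) = 7.602.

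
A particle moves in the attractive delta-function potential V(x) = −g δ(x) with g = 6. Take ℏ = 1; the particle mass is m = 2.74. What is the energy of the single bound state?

The bound state is ψ(x) = √κ e^{−κ|x|}. The derivative jump ψ'(0⁺) − ψ'(0⁻) = −(2mg/ℏ²)ψ(0) fixes κ = mg/ℏ² = 16.44.
Then E = −ℏ²κ²/(2m) = −mg²/(2ℏ²) = -49.32.

E = -49.3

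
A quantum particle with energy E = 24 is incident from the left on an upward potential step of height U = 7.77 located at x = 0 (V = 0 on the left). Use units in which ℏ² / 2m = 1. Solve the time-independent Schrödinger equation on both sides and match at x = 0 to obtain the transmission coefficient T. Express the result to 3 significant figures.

T = 0.990

On each side the TISE gives plane waves with k = √(2m(E − V))/ℏ: k₁ = √(2·½·24) = 4.899, k₂ = √(2·½·16.23) = 4.029.
Continuity of ψ and ψ′ at the step yields the reflection amplitude r = (k₁ − k₂)/(k₁ + k₂) = 0.09749; thus R = |r|² = 0.009504, T = 0.9905.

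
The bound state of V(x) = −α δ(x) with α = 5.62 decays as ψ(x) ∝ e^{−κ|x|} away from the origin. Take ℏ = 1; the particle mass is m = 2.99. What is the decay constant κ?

κ = 16.8

Integrate −(ℏ²/2m)ψ'' − αδ(x)ψ = Eψ from −ε to +ε: the ψ'' term gives ψ'(0⁺) − ψ'(0⁻) and the δ term gives −(2mα/ℏ²)ψ(0).
With ψ ∝ e^{−κ|x|} this yields −2κ = −2mα/ℏ², so κ = mα/ℏ² = 16.80.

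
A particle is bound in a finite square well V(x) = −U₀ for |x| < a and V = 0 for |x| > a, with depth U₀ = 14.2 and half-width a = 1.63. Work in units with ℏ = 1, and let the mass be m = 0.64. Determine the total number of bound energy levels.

The dimensionless depth is z₀ = a√(2mU₀)/ℏ = 1.63 × √(18.18) = 6.949.
A new bound state (alternating even/odd) appears each time z₀ passes a multiple of π/2, so N = ⌊2z₀/π⌋ + 1 = ⌊4.424⌋ + 1 = 5.

N = 5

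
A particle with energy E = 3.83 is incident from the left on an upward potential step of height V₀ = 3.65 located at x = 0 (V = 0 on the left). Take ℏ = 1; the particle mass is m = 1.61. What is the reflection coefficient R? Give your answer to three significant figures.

The wavenumbers are k₁ = √(2mE)/ℏ = 3.512 on the left and k₂ = √(2m(E − V₀))/ℏ = 0.7613 on the right.
Matching ψ and ψ′ at x = 0 gives r = (k₁ − k₂)/(k₁ + k₂), so R = r² = 0.4143 and T = 1 − R = 0.5857.

R = 0.414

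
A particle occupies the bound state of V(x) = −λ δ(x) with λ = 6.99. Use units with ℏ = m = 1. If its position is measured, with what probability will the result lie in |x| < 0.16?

P = 0.893

The normalised bound state is ψ = √κ e^{−κ|x|} with κ = mλ/ℏ² = 6.990.
P(|x| < d) = ∫_{−d}^{d} κ e^{−2κ|x|} dx = 1 − e^{−2κd} = 1 − e^{−2.237} = 0.8932.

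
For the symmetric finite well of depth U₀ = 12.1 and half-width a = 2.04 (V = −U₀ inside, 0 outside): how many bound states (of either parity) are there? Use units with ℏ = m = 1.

N = 7

Define the well-strength parameter z₀ = (a/ℏ)√(2mU₀) = 2.04 × √(2·1·12.1) = 10.04.
The even/odd transcendental equations gain one root per π/2 in z₀, giving N = 1 + ⌊2z₀/π⌋ = 1 + ⌊6.389⌋ = 7.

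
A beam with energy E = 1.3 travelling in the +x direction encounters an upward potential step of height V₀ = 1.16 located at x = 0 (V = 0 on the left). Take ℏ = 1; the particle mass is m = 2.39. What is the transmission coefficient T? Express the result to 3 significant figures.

The wavenumbers are k₁ = √(2mE)/ℏ = 2.493 on the left and k₂ = √(2m(E − V₀))/ℏ = 0.8180 on the right.
Continuity of ψ and ψ′ at the step yields the reflection amplitude r = (k₁ − k₂)/(k₁ + k₂) = 0.5058; thus R = |r|² = 0.2559, T = 0.7441.

T = 0.744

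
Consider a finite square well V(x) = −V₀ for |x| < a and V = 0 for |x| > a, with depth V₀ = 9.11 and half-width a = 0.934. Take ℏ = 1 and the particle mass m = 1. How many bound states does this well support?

Define the well-strength parameter z₀ = (a/ℏ)√(2mV₀) = 0.934 × √(2·1·9.11) = 3.987.
The even/odd transcendental equations gain one root per π/2 in z₀, giving N = 1 + ⌊2z₀/π⌋ = 1 + ⌊2.538⌋ = 3.

N = 3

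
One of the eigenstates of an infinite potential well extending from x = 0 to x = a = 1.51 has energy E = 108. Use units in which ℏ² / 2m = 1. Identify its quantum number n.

n = 5

For an infinite well E_n = n²π²ℏ²/(2ma²), so n = (a/πℏ)√(2mE).
n = (1.51/π) × √(2 × 0.5 × 108) = 4.995 → n = 5.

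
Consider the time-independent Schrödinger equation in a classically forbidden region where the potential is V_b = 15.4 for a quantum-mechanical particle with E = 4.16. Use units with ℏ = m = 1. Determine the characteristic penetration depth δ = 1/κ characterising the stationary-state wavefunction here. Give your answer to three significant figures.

δ = 0.211

Since E < V_b the TISE in this region is ψ'' = κ²ψ with κ = √(2m(V_b − E))/ℏ.
κ = √(2 × 1 × 11.24) = 4.741. The penetration depth is δ = 1/κ = 0.211.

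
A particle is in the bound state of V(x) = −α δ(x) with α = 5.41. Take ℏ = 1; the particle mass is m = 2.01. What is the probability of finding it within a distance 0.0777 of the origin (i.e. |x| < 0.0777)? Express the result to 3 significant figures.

The normalised bound state is ψ = √κ e^{−κ|x|} with κ = mα/ℏ² = 10.87.
P(|x| < d) = ∫_{−d}^{d} κ e^{−2κ|x|} dx = 1 − e^{−2κd} = 1 − e^{−1.690} = 0.8155.

P = 0.815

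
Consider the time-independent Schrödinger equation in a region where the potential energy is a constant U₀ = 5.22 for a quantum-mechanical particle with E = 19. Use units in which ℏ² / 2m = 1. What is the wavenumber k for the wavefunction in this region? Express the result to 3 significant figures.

With E > U₀ the solution is oscillatory, ψ ∝ e^{±ikx} with k = √(2m(E − U₀))/ℏ.
k = √(2 × 0.5 × 13.78) = 3.712.

k = 3.71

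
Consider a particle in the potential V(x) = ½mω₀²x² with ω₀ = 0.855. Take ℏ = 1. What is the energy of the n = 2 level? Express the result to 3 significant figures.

E = 2.14

Using E_n = (n + ½)ℏω₀: E_2 = 2.5 × 0.855 = 2.138.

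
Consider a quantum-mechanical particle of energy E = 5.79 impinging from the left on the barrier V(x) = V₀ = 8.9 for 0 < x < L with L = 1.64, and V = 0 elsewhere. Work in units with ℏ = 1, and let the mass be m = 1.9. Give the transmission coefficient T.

T = 0.0000461

Since E < V₀ the interior solution is evanescent with decay constant κ = √(2m(V₀ − E))/ℏ = 3.438.
κL = 5.638, sinh(κL) = 140.4.
Matching ψ, ψ′ at both faces gives T = [1 + V₀² sinh²(κL) / (4E(V₀ − E))]⁻¹ = 1/21690 = 0.0000461.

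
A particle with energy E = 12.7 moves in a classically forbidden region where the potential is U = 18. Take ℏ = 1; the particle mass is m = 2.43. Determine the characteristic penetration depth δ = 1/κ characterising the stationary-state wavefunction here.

Since E < U the TISE in this region is ψ'' = κ²ψ with κ = √(2m(U − E))/ℏ.
κ = √(2 × 2.43 × 5.3) = 5.075. The penetration depth is δ = 1/κ = 0.197.

δ = 0.197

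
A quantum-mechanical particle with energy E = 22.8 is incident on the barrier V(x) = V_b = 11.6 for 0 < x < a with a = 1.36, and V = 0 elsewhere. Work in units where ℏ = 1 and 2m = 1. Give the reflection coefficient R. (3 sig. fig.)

R = 0.114

Above the barrier the interior wavenumber is k₂ = √(2m(E − V_b))/ℏ = 3.347, giving phase k₂a = 4.551.
Matching at both interfaces gives T⁻¹ = 1 + V_b² sin²(k₂a) / [4E(E − V_b)] = 1.128, hence T = 0.886.
R = 1 − T = 0.114.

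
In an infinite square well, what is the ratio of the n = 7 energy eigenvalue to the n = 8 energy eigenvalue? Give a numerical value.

0.765625

E_n = n²π²ℏ²/(2mL²) so the ratio is n₂²/n₁² = 49/64 = 0.765625.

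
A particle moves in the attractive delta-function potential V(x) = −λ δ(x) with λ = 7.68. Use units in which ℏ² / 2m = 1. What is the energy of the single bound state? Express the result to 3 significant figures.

E = -14.7

The bound state is ψ(x) = √κ e^{−κ|x|}. The derivative jump ψ'(0⁺) − ψ'(0⁻) = −(2mλ/ℏ²)ψ(0) fixes κ = mλ/ℏ² = 3.840.
Then E = −ℏ²κ²/(2m) = −mλ²/(2ℏ²) = -14.75.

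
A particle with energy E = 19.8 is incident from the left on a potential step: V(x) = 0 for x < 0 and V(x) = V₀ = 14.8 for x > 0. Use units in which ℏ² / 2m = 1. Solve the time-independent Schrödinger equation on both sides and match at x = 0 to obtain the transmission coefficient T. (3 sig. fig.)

T = 0.890

On each side the TISE gives plane waves with k = √(2m(E − V))/ℏ: k₁ = √(2·½·19.8) = 4.450, k₂ = √(2·½·5) = 2.236.
Continuity of ψ and ψ′ at the step yields the reflection amplitude r = (k₁ − k₂)/(k₁ + k₂) = 0.3311; thus R = |r|² = 0.1096, T = 0.8904.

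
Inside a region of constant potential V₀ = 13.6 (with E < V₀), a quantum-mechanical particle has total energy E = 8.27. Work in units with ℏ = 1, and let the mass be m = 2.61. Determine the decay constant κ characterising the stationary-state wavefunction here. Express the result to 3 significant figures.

κ = 5.27

Since E < V₀ the TISE in this region is ψ'' = κ²ψ with κ = √(2m(V₀ − E))/ℏ.
κ = √(2 × 2.61 × 5.33) = 5.275.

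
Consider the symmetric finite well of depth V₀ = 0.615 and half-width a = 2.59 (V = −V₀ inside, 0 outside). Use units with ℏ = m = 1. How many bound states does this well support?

N = 2

The dimensionless depth is z₀ = a√(2mV₀)/ℏ = 2.59 × √(1.230) = 2.872.
The even/odd transcendental equations gain one root per π/2 in z₀, giving N = 1 + ⌊2z₀/π⌋ = 1 + ⌊1.829⌋ = 2.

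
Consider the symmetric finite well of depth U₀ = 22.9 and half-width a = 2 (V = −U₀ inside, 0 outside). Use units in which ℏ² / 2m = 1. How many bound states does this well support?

The dimensionless depth is z₀ = a√(2mU₀)/ℏ = 2 × √(22.90) = 9.571.
A new bound state (alternating even/odd) appears each time z₀ passes a multiple of π/2, so N = ⌊2z₀/π⌋ + 1 = ⌊6.093⌋ + 1 = 7.

N = 7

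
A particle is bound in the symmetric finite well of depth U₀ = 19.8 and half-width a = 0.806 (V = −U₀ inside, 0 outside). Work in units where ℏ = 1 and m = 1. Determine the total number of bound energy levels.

N = 4

Define the well-strength parameter z₀ = (a/ℏ)√(2mU₀) = 0.806 × √(2·1·19.8) = 5.072.
A new bound state (alternating even/odd) appears each time z₀ passes a multiple of π/2, so N = ⌊2z₀/π⌋ + 1 = ⌊3.229⌋ + 1 = 4.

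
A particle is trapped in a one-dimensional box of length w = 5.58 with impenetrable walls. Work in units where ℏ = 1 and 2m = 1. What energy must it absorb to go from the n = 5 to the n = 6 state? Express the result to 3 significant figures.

ΔE = 3.49

E_n = n²π²ℏ²/(2mw²), so ΔE = (6² − 5²) π²ℏ²/(2mw²).
ΔE = 11 × π² / (2 × 0.5 × 5.58²) = 3.487.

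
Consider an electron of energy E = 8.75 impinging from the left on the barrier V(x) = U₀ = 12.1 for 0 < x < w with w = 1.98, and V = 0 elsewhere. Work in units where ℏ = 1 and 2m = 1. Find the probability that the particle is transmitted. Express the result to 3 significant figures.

Since E < U₀ the interior solution is evanescent with decay constant κ = √(2m(U₀ − E))/ℏ = 1.830.
κw = 3.624, sinh(κw) = 18.73.
The exact tunnelling result is T⁻¹ = 1 + U₀² sinh²(κw) / [4E(U₀ − E)] = 439.1, so T = 0.00228.

T = 0.00228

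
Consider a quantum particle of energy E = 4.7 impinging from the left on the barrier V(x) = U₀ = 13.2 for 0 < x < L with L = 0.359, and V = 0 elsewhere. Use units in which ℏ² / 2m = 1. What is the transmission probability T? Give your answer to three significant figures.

E < U₀: inside the barrier ψ ∝ e^{±κx} with κ = √(2m(U₀ − E))/ℏ = 2.915.
κL = 1.047, sinh(κL) = 1.249.
The exact tunnelling result is T⁻¹ = 1 + U₀² sinh²(κL) / [4E(U₀ − E)] = 2.700, so T = 0.370.

T = 0.370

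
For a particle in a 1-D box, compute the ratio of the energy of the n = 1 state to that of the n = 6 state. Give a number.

E_n = n²π²ℏ²/(2mL²) so the ratio is n₂²/n₁² = 1/36 = 0.0277778.

0.0277778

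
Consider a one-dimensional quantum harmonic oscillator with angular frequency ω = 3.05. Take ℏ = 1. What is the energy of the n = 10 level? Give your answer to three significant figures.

E = 32.0

Using E_n = (n + ½)ℏω: E_10 = 10.5 × 3.05 = 32.03.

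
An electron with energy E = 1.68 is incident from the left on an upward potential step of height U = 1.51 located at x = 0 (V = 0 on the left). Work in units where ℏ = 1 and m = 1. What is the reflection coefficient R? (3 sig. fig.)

On each side the TISE gives plane waves with k = √(2m(E − V))/ℏ: k₁ = √(2·1·1.68) = 1.833, k₂ = √(2·1·0.17) = 0.5831.
Matching ψ and ψ′ at x = 0 gives r = (k₁ − k₂)/(k₁ + k₂), so R = r² = 0.2676 and T = 1 − R = 0.7324.

R = 0.268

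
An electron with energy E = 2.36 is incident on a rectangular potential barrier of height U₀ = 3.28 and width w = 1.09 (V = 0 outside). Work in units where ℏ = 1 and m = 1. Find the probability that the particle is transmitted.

Since E < U₀ the interior solution is evanescent with decay constant κ = √(2m(U₀ − E))/ℏ = 1.356.
κw = 1.479, sinh(κw) = 2.079.
Matching ψ, ψ′ at both faces gives T = [1 + U₀² sinh²(κw) / (4E(U₀ − E))]⁻¹ = 1/6.356 = 0.157.

T = 0.157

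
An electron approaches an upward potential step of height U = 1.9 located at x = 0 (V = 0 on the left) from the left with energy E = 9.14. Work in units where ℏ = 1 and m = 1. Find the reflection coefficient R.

R = 0.00339

On each side the TISE gives plane waves with k = √(2m(E − V))/ℏ: k₁ = √(2·1·9.14) = 4.276, k₂ = √(2·1·7.24) = 3.805.
Continuity of ψ and ψ′ at the step yields the reflection amplitude r = (k₁ − k₂)/(k₁ + k₂) = 0.05819; thus R = |r|² = 0.003387, T = 0.9966.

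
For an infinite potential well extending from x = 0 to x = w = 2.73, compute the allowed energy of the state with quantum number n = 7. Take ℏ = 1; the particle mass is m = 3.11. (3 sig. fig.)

Requiring ψ(0) = ψ(w) = 0 quantises k = nπ/w, hence E_n = ℏ²k²/2m = n²π²ℏ²/(2mw²).
E_7 = 7² × π² / (2 × 3.11 × 2.73²) = 10.43.

E = 10.4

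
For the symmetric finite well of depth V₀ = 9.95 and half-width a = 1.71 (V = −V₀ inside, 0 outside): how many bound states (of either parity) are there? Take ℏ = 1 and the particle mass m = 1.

The dimensionless depth is z₀ = a√(2mV₀)/ℏ = 1.71 × √(19.90) = 7.628.
A new bound state (alternating even/odd) appears each time z₀ passes a multiple of π/2, so N = ⌊2z₀/π⌋ + 1 = ⌊4.856⌋ + 1 = 5.

N = 5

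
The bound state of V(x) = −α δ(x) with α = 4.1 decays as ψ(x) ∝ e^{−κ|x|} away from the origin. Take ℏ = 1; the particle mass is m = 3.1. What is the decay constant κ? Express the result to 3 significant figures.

Integrate −(ℏ²/2m)ψ'' − αδ(x)ψ = Eψ from −ε to +ε: the ψ'' term gives ψ'(0⁺) − ψ'(0⁻) and the δ term gives −(2mα/ℏ²)ψ(0).
With ψ ∝ e^{−κ|x|} this yields −2κ = −2mα/ℏ², so κ = mα/ℏ² = 12.71.

κ = 12.7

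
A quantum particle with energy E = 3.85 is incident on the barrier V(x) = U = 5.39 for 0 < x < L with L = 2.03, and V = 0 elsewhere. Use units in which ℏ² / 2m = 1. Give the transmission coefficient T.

T = 0.0210

Since E < U the interior solution is evanescent with decay constant κ = √(2m(U − E))/ℏ = 1.241.
κL = 2.519, sinh(κL) = 6.169.
The exact tunnelling result is T⁻¹ = 1 + U² sinh²(κL) / [4E(U − E)] = 47.62, so T = 0.0210.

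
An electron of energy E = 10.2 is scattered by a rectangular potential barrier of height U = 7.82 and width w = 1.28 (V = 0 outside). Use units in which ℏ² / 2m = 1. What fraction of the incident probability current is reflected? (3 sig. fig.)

R = 0.347

Above the barrier the interior wavenumber is k₂ = √(2m(E − U))/ℏ = 1.543, giving phase k₂w = 1.975.
T = [1 + U² sin²(k₂w) / (4E(E − U))]⁻¹ = 1/1.532 = 0.653.
R = 1 − T = 0.347.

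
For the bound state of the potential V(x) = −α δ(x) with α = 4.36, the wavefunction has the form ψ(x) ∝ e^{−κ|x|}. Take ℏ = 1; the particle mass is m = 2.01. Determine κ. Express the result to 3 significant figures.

Integrate −(ℏ²/2m)ψ'' − αδ(x)ψ = Eψ from −ε to +ε: the ψ'' term gives ψ'(0⁺) − ψ'(0⁻) and the δ term gives −(2mα/ℏ²)ψ(0).
With ψ ∝ e^{−κ|x|} this yields −2κ = −2mα/ℏ², so κ = mα/ℏ² = 8.764.

κ = 8.76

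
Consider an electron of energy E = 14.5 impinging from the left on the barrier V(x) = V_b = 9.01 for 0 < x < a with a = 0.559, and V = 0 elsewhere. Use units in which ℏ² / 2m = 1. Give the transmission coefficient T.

E > V_b: inside the barrier k₂ = √(2m(E − V_b))/ℏ = 2.343, k₂a = 1.310.
T = [1 + V_b² sin²(k₂a) / (4E(E − V_b))]⁻¹ = 1/1.238 = 0.808.

T = 0.808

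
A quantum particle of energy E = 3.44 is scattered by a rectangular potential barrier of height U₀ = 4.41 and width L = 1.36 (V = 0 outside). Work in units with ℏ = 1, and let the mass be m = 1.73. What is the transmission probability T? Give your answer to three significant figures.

Since E < U₀ the interior solution is evanescent with decay constant κ = √(2m(U₀ − E))/ℏ = 1.832.
κL = 2.492, sinh(κL) = 5.998.
The exact tunnelling result is T⁻¹ = 1 + U₀² sinh²(κL) / [4E(U₀ − E)] = 53.43, so T = 0.0187.

T = 0.0187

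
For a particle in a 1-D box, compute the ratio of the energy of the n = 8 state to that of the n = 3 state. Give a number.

Since E_n ∝ n², the ratio is (8/3)² = 7.11111.

7.11111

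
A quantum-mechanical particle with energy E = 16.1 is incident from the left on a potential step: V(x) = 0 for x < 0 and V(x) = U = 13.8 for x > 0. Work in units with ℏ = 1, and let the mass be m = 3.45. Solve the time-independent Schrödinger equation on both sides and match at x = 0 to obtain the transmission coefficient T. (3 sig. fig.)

T = 0.796

The wavenumbers are k₁ = √(2mE)/ℏ = 10.54 on the left and k₂ = √(2m(E − U))/ℏ = 3.984 on the right.
Matching ψ and ψ′ at x = 0 gives r = (k₁ − k₂)/(k₁ + k₂), so R = r² = 0.2038 and T = 1 − R = 0.7962.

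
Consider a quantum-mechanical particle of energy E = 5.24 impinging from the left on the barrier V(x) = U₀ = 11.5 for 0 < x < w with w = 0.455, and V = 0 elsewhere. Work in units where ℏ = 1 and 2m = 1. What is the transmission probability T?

E < U₀: inside the barrier ψ ∝ e^{±κx} with κ = √(2m(U₀ − E))/ℏ = 2.502.
κw = 1.138, sinh(κw) = 1.401.
The exact tunnelling result is T⁻¹ = 1 + U₀² sinh²(κw) / [4E(U₀ − E)] = 2.978, so T = 0.336.

T = 0.336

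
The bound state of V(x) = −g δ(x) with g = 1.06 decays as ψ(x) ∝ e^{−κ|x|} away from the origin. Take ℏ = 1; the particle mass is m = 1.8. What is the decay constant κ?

Integrating the TISE across x = 0 gives the cusp condition ψ'(0⁺) − ψ'(0⁻) = −(2mg/ℏ²)ψ(0).
With ψ ∝ e^{−κ|x|} this yields −2κ = −2mg/ℏ², so κ = mg/ℏ² = 1.908.

κ = 1.91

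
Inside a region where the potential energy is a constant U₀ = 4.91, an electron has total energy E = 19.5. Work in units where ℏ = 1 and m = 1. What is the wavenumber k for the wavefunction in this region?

k = 5.40

With E > U₀ the solution is oscillatory, ψ ∝ e^{±ikx} with k = √(2m(E − U₀))/ℏ.
k = √(2 × 1 × 14.59) = 5.402.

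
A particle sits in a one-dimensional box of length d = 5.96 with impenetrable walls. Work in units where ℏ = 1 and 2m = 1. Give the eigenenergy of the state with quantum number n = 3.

E = 2.50

The infinite-well eigenfunctions ψ_n = √(2/d) sin(nπx/d) vanish at both walls, giving E_n = n²π²ℏ²/(2md²).
E_3 = 3² × π² / (2 × 0.5 × 5.96²) = 2.501.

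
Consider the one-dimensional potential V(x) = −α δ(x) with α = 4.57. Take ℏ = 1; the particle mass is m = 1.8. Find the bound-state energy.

The bound state is ψ(x) = √κ e^{−κ|x|}. The derivative jump ψ'(0⁺) − ψ'(0⁻) = −(2mα/ℏ²)ψ(0) fixes κ = mα/ℏ² = 8.226.
Then E = −ℏ²κ²/(2m) = −mα²/(2ℏ²) = -18.80.

E = -18.8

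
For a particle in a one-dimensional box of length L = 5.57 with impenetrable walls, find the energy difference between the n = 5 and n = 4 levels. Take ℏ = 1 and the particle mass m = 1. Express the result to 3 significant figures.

E_n = n²π²ℏ²/(2mL²), so ΔE = (5² − 4²) π²ℏ²/(2mL²).
ΔE = 9 × π² / (2 × 1 × 5.57²) = 1.432.

ΔE = 1.43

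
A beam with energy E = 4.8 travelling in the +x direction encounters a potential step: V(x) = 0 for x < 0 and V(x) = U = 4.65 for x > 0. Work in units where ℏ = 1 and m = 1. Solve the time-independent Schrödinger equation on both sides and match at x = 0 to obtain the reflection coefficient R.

R = 0.489

On each side the TISE gives plane waves with k = √(2m(E − V))/ℏ: k₁ = √(2·1·4.8) = 3.098, k₂ = √(2·1·0.15) = 0.5477.
Continuity of ψ and ψ′ at the step yields the reflection amplitude r = (k₁ − k₂)/(k₁ + k₂) = 0.6996; thus R = |r|² = 0.4894, T = 0.5106.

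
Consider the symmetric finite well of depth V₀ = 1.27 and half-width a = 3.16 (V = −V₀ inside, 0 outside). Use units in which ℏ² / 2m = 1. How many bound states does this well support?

The dimensionless depth is z₀ = a√(2mV₀)/ℏ = 3.16 × √(1.270) = 3.561.
The even/odd transcendental equations gain one root per π/2 in z₀, giving N = 1 + ⌊2z₀/π⌋ = 1 + ⌊2.267⌋ = 3.

N = 3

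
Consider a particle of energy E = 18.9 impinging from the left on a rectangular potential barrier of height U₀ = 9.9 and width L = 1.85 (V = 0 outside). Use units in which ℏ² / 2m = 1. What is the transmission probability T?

T = 0.939

E > U₀: inside the barrier k₂ = √(2m(E − U₀))/ℏ = 3.000, k₂L = 5.550.
T = [1 + U₀² sin²(k₂L) / (4E(E − U₀))]⁻¹ = 1/1.065 = 0.939.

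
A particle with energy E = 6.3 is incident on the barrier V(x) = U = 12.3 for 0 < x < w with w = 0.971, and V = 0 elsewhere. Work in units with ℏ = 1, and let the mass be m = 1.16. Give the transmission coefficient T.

Since E < U the interior solution is evanescent with decay constant κ = √(2m(U − E))/ℏ = 3.731.
κw = 3.623, sinh(κw) = 18.71.
The exact tunnelling result is T⁻¹ = 1 + U² sinh²(κw) / [4E(U − E)] = 351.2, so T = 0.00285.

T = 0.00285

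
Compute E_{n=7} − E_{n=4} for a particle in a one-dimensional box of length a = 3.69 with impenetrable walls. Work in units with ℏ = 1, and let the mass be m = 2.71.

E_n = n²π²ℏ²/(2ma²), so ΔE = (7² − 4²) π²ℏ²/(2ma²).
ΔE = 33 × π² / (2 × 2.71 × 3.69²) = 4.413.

ΔE = 4.41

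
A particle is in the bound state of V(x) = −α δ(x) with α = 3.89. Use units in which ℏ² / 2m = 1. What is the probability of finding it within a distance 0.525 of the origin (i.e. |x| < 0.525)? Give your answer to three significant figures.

The normalised bound state is ψ = √κ e^{−κ|x|} with κ = mα/ℏ² = 1.945.
P(|x| < d) = ∫_{−d}^{d} κ e^{−2κ|x|} dx = 1 − e^{−2κd} = 1 − e^{−2.042} = 0.8703.

P = 0.870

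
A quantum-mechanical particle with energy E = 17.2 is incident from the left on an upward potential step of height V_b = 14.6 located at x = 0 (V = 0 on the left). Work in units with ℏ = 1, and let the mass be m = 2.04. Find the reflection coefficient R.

On each side the TISE gives plane waves with k = √(2m(E − V))/ℏ: k₁ = √(2·2.04·17.2) = 8.377, k₂ = √(2·2.04·2.6) = 3.257.
Matching ψ and ψ′ at x = 0 gives r = (k₁ − k₂)/(k₁ + k₂), so R = r² = 0.1937 and T = 1 − R = 0.8063.

R = 0.194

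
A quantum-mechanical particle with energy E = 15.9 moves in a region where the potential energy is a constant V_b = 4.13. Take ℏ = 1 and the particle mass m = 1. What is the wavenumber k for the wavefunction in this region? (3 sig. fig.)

k = 4.85

With E > V_b the solution is oscillatory, ψ ∝ e^{±ikx} with k = √(2m(E − V_b))/ℏ.
k = √(2 × 1 × 11.77) = 4.852.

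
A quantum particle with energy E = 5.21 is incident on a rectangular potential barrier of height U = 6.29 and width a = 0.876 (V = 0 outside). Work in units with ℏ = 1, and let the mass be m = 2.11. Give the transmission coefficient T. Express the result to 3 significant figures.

Since E < U the interior solution is evanescent with decay constant κ = √(2m(U − E))/ℏ = 2.135.
κa = 1.870, sinh(κa) = 3.168.
The exact tunnelling result is T⁻¹ = 1 + U² sinh²(κa) / [4E(U − E)] = 18.64, so T = 0.0537.

T = 0.0537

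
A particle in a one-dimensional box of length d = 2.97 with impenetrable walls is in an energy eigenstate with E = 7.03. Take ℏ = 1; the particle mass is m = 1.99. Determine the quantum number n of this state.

From E_n = n²π²ℏ²/(2md²) invert to n = √(2md²E)/(πℏ).
n = (2.97/π) × √(2 × 1.99 × 7.03) = 5.001 → n = 5.

n = 5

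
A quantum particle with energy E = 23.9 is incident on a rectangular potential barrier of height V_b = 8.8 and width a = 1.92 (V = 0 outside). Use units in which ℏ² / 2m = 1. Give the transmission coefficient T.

E > V_b: inside the barrier k₂ = √(2m(E − V_b))/ℏ = 3.886, k₂a = 7.461.
T = [1 + V_b² sin²(k₂a) / (4E(E − V_b))]⁻¹ = 1/1.046 = 0.956.

T = 0.956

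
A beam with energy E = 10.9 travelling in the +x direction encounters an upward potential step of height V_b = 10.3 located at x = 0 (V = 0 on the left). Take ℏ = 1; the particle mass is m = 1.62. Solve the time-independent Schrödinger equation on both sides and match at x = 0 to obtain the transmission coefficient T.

The wavenumbers are k₁ = √(2mE)/ℏ = 5.943 on the left and k₂ = √(2m(E − V_b))/ℏ = 1.394 on the right.
Continuity of ψ and ψ′ at the step yields the reflection amplitude r = (k₁ − k₂)/(k₁ + k₂) = 0.6199; thus R = |r|² = 0.3843, T = 0.6157.

T = 0.616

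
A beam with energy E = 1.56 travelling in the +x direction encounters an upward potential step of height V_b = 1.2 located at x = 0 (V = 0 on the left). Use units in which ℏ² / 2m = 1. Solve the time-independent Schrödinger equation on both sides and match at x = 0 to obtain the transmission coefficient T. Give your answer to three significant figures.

The wavenumbers are k₁ = √(2mE)/ℏ = 1.249 on the left and k₂ = √(2m(E − V_b))/ℏ = 0.6000 on the right.
Continuity of ψ and ψ′ at the step yields the reflection amplitude r = (k₁ − k₂)/(k₁ + k₂) = 0.3510; thus R = |r|² = 0.1232, T = 0.8768.

T = 0.877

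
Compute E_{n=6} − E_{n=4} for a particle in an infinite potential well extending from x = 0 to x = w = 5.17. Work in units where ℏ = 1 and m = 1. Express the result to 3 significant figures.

E_n = n²π²ℏ²/(2mw²), so ΔE = (6² − 4²) π²ℏ²/(2mw²).
ΔE = 20 × π² / (2 × 1 × 5.17²) = 3.692.

ΔE = 3.69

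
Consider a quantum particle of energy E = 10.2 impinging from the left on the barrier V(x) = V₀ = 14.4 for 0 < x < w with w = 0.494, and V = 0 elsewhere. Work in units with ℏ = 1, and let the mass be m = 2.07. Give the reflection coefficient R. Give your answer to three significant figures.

Since E < V₀ the interior solution is evanescent with decay constant κ = √(2m(V₀ − E))/ℏ = 4.170.
κw = 2.060, sinh(κw) = 3.859.
The exact tunnelling result is T⁻¹ = 1 + V₀² sinh²(κw) / [4E(V₀ − E)] = 19.02, so T = 0.0526.
R = 1 − T = 0.947.

R = 0.947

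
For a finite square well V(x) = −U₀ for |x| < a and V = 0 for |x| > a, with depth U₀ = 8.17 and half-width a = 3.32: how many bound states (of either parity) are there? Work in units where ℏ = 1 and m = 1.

N = 9

Define the well-strength parameter z₀ = (a/ℏ)√(2mU₀) = 3.32 × √(2·1·8.17) = 13.42.
The even/odd transcendental equations gain one root per π/2 in z₀, giving N = 1 + ⌊2z₀/π⌋ = 1 + ⌊8.544⌋ = 9.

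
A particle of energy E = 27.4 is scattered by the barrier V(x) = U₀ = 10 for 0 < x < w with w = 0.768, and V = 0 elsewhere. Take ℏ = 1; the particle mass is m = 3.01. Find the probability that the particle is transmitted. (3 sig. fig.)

T = 0.950

Above the barrier the interior wavenumber is k₂ = √(2m(E − U₀))/ℏ = 10.23, giving phase k₂w = 7.860.
T = [1 + U₀² sin²(k₂w) / (4E(E − U₀))]⁻¹ = 1/1.052 = 0.950.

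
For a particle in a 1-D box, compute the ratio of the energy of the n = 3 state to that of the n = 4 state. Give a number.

E_n = n²π²ℏ²/(2mL²) so the ratio is n₂²/n₁² = 9/16 = 0.5625.

0.5625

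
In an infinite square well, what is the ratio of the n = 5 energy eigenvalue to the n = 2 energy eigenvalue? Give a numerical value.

E_n = n²π²ℏ²/(2mL²) so the ratio is n₂²/n₁² = 25/4 = 6.25.

6.25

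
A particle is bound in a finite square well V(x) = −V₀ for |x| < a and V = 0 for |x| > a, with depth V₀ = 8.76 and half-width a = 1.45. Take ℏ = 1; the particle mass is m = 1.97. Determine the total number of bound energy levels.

The dimensionless depth is z₀ = a√(2mV₀)/ℏ = 1.45 × √(34.51) = 8.519.
A new bound state (alternating even/odd) appears each time z₀ passes a multiple of π/2, so N = ⌊2z₀/π⌋ + 1 = ⌊5.423⌋ + 1 = 6.

N = 6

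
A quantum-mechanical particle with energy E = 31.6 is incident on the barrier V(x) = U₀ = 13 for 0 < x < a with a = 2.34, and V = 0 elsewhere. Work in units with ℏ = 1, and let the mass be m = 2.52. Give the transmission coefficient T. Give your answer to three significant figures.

T = 0.973

Above the barrier the interior wavenumber is k₂ = √(2m(E − U₀))/ℏ = 9.682, giving phase k₂a = 22.66.
Matching at both interfaces gives T⁻¹ = 1 + U₀² sin²(k₂a) / [4E(E − U₀)] = 1.027, hence T = 0.973.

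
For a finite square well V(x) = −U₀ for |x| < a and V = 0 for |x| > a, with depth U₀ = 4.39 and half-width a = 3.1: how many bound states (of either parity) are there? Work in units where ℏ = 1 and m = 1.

Define the well-strength parameter z₀ = (a/ℏ)√(2mU₀) = 3.1 × √(2·1·4.39) = 9.186.
A new bound state (alternating even/odd) appears each time z₀ passes a multiple of π/2, so N = ⌊2z₀/π⌋ + 1 = ⌊5.848⌋ + 1 = 6.

N = 6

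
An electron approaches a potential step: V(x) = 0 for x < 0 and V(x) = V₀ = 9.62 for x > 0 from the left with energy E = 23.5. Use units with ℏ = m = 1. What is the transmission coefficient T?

T = 0.983

The wavenumbers are k₁ = √(2mE)/ℏ = 6.856 on the left and k₂ = √(2m(E − V₀))/ℏ = 5.269 on the right.
Matching ψ and ψ′ at x = 0 gives r = (k₁ − k₂)/(k₁ + k₂), so R = r² = 0.01713 and T = 1 − R = 0.9829.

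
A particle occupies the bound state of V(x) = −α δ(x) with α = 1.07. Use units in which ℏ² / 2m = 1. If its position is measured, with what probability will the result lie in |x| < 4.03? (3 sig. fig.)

P = 0.987

The normalised bound state is ψ = √κ e^{−κ|x|} with κ = mα/ℏ² = 0.5350.
P(|x| < d) = ∫_{−d}^{d} κ e^{−2κ|x|} dx = 1 − e^{−2κd} = 1 − e^{−4.312} = 0.9866.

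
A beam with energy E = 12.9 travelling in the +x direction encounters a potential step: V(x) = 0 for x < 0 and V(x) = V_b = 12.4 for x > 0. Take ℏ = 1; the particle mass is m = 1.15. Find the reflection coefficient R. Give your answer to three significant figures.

The wavenumbers are k₁ = √(2mE)/ℏ = 5.447 on the left and k₂ = √(2m(E − V_b))/ℏ = 1.072 on the right.
Matching ψ and ψ′ at x = 0 gives r = (k₁ − k₂)/(k₁ + k₂), so R = r² = 0.4503 and T = 1 − R = 0.5497.

R = 0.450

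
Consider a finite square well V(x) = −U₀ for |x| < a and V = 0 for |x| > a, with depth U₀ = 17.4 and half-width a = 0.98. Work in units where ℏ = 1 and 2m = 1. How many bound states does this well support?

Define the well-strength parameter z₀ = (a/ℏ)√(2mU₀) = 0.98 × √(2·0.5·17.4) = 4.088.
The even/odd transcendental equations gain one root per π/2 in z₀, giving N = 1 + ⌊2z₀/π⌋ = 1 + ⌊2.602⌋ = 3.

N = 3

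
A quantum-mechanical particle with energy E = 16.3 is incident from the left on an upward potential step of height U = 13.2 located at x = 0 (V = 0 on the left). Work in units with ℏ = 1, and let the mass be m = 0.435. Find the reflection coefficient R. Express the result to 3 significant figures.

The wavenumbers are k₁ = √(2mE)/ℏ = 3.766 on the left and k₂ = √(2m(E − U))/ℏ = 1.642 on the right.
Matching ψ and ψ′ at x = 0 gives r = (k₁ − k₂)/(k₁ + k₂), so R = r² = 0.1542 and T = 1 − R = 0.8458.

R = 0.154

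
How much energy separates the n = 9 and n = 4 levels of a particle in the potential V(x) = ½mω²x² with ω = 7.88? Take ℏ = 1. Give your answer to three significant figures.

E_n = ℏω(n + ½), so ΔE = (9 − 4) ℏω = 5 × 7.88 = 39.40.

ΔE = 39.4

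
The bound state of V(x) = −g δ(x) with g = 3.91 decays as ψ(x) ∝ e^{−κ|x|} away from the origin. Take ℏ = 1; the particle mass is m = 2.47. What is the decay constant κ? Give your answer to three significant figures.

κ = 9.66

Integrating the TISE across x = 0 gives the cusp condition ψ'(0⁺) − ψ'(0⁻) = −(2mg/ℏ²)ψ(0).
With ψ ∝ e^{−κ|x|} this yields −2κ = −2mg/ℏ², so κ = mg/ℏ² = 9.658.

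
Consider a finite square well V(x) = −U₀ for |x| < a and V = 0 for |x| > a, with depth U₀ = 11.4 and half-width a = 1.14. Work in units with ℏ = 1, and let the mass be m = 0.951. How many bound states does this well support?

Define the well-strength parameter z₀ = (a/ℏ)√(2mU₀) = 1.14 × √(2·0.951·11.4) = 5.308.
The even/odd transcendental equations gain one root per π/2 in z₀, giving N = 1 + ⌊2z₀/π⌋ = 1 + ⌊3.379⌋ = 4.

N = 4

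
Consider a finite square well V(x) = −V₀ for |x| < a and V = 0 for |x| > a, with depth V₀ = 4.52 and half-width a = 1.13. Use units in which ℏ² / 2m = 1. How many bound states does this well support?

Define the well-strength parameter z₀ = (a/ℏ)√(2mV₀) = 1.13 × √(2·0.5·4.52) = 2.402.
The even/odd transcendental equations gain one root per π/2 in z₀, giving N = 1 + ⌊2z₀/π⌋ = 1 + ⌊1.529⌋ = 2.

N = 2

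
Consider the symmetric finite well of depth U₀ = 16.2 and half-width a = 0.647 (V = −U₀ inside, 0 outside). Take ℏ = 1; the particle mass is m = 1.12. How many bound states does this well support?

Define the well-strength parameter z₀ = (a/ℏ)√(2mU₀) = 0.647 × √(2·1.12·16.2) = 3.897.
The even/odd transcendental equations gain one root per π/2 in z₀, giving N = 1 + ⌊2z₀/π⌋ = 1 + ⌊2.481⌋ = 3.

N = 3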